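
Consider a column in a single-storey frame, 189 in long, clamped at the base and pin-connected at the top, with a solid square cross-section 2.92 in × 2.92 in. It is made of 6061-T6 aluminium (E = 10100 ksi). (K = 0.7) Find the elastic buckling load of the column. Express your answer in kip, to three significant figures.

P_cr ≈ 34.5 kip

I = a⁴/12 = 2.92⁴/12 = 6.058 in⁴
Effective length L_e = K·L = 0.7 × 189 = 132.3 in
P_cr = π²EI / L_e² = π² × 10100×10³ × 6.058 / 132.3² = 3.450×10^4 lb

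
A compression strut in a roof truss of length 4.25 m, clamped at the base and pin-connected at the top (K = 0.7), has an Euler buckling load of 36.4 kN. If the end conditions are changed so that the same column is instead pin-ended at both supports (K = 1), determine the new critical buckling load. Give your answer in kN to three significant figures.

P_cr ≈ 17.8 kN

P_cr ∝ 1/K², so P_cr,new = P_cr,old × (K_old/K_new)² = 36.4 × (0.7/1)²
= 36.4 × 0.4900 = 17.8 kN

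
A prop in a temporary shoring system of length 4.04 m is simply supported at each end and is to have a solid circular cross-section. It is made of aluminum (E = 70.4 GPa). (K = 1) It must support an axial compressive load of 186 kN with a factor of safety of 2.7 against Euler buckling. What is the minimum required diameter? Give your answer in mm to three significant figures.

Required P_cr = n·P = 2.7 × 186 = 502.2 kN
L_e = K·L = 1 × 4.04 = 4.040 m
Required I = P_cr·L_e²/(π²E) = 5.022×10^5 × 4.040² / (π² × 7.04×10^10) = 1.180×10^-5 m⁴
I_req = 1.180×10^7 mm⁴
Solid circle: I = πd⁴/64  ⇒  d = (64I/π)^(1/4) = (64×1.180×10^7/π)^(1/4) = 125 mm

d ≈ 125 mm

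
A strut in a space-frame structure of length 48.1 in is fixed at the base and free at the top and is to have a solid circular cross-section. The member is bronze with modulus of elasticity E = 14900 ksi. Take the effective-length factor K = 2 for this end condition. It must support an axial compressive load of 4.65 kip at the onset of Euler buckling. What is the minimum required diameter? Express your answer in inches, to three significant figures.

L_e = K·L = 2 × 48.1 = 96.20 in
Required I = P_cr·L_e²/(π²E) = 4.650×10^3 × 96.20² / (π² × 1.49×10^7) = 0.2926 in⁴
Solid circle: I = πd⁴/64  ⇒  d = (64I/π)^(1/4) = (64×0.2926/π)^(1/4) = 1.56 in

d ≈ 1.56 in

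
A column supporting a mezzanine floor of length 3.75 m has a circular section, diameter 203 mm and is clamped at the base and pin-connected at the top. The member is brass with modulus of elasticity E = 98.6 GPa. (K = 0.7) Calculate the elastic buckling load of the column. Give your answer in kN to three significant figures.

I = πd⁴/64 = π×203⁴/64 = 8.336×10^7 mm⁴
I = 8.336×10^7 mm⁴ = 8.336×10^-5 m⁴
Effective length L_e = K·L = 0.7 × 3.75 = 2.625 m
P_cr = π²EI / L_e² = π² × 98.6×10⁹ × 8.336×10^-5 / 2.625² = 1.177×10^7 N

P_cr ≈ 11800 kN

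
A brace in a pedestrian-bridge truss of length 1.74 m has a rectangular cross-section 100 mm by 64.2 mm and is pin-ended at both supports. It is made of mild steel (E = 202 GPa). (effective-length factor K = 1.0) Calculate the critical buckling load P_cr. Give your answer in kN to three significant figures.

P_cr ≈ 1450 kN

Buckling occurs about the weak axis: I_min = h·b³/12 with b = 64.2 mm (the shorter side).
I_min = 100×64.2³/12 = 2.205×10^6 mm⁴
I = 2.205×10^6 mm⁴ = 2.205×10^-6 m⁴
Effective length L_e = K·L = 1 × 1.74 = 1.740 m
P_cr = π²EI / L_e² = π² × 202×10⁹ × 2.205×10^-6 / 1.740² = 1.452×10^6 N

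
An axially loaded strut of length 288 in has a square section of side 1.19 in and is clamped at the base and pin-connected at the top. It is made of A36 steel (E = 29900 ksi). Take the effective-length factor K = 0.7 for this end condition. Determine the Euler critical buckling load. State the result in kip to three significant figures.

P_cr ≈ 1.21 kip

I = a⁴/12 = 1.19⁴/12 = 0.1671 in⁴
Effective length L_e = K·L = 0.7 × 288 = 201.6 in
P_cr = π²EI / L_e² = π² × 29900×10³ × 0.1671 / 201.6² = 1.213×10^3 lb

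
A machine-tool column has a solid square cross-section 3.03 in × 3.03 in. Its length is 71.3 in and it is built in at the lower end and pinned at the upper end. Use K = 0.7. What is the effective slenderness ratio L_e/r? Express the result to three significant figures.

λ ≈ 57.1

For a square r = a/√12 = 3.03/√12 = 0.8747 in
L_e = K·L = 0.7 × 71.3 = 49.91 in
λ = L_e / r_min = 49.910 / 0.8747 = 57.1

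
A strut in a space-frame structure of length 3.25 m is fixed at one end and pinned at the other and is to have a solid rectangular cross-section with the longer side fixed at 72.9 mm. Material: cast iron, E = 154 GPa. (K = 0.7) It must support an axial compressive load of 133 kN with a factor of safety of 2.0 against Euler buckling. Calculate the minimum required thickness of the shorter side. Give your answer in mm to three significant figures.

Required P_cr = n·P = 2.0 × 133 = 266.0 kN
L_e = K·L = 0.7 × 3.25 = 2.275 m
Required I = P_cr·L_e²/(π²E) = 2.660×10^5 × 2.275² / (π² × 1.54×10^11) = 9.058×10^-7 m⁴
I_req = 9.058×10^5 mm⁴
Rectangle, weak axis: I_min = h·b³/12 with h = 72.9 mm fixed  ⇒  b = (12I/h)^(1/3) = 53.0 mm

b ≈ 53.0 mm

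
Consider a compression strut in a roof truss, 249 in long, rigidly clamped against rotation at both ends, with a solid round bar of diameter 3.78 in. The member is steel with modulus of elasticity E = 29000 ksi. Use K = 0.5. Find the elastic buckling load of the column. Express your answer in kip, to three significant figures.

I = πd⁴/64 = π×3.78⁴/64 = 10.02 in⁴
Effective length L_e = K·L = 0.5 × 249 = 124.5 in
P_cr = π²EI / L_e² = π² × 29000×10³ × 10.02 / 124.5² = 1.851×10^5 lb

P_cr ≈ 185 kip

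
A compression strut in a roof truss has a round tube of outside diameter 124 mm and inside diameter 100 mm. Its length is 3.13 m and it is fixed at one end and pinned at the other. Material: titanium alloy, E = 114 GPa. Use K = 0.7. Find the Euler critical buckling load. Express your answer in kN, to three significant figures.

d_o = 124 mm, d_i = 100 mm
I = π(d_o⁴ − d_i⁴)/64 = π(124⁴ − 100.0⁴)/64 = 6.697×10^6 mm⁴
I = 6.697×10^6 mm⁴ = 6.697×10^-6 m⁴
Effective length L_e = K·L = 0.7 × 3.13 = 2.191 m
P_cr = π²EI / L_e² = π² × 114×10⁹ × 6.697×10^-6 / 2.191² = 1.570×10^6 N

P_cr ≈ 1570 kN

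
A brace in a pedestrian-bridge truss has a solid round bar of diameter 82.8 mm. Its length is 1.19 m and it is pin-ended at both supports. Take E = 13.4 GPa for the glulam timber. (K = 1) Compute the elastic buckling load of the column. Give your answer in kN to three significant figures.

I = πd⁴/64 = π×82.8⁴/64 = 2.307×10^6 mm⁴
I = 2.307×10^6 mm⁴ = 2.307×10^-6 m⁴
Effective length L_e = K·L = 1 × 1.19 = 1.190 m
P_cr = π²EI / L_e² = π² × 13.4×10⁹ × 2.307×10^-6 / 1.190² = 2.155×10^5 N

P_cr ≈ 215 kN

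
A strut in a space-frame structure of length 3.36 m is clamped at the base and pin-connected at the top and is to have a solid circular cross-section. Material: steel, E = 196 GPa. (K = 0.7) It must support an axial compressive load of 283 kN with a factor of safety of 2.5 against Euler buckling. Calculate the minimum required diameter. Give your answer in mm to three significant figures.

d ≈ 80.1 mm

Required P_cr = n·P = 2.5 × 283 = 707.5 kN
L_e = K·L = 0.7 × 3.36 = 2.352 m
Required I = P_cr·L_e²/(π²E) = 7.075×10^5 × 2.352² / (π² × 1.96×10^11) = 2.023×10^-6 m⁴
I_req = 2.023×10^6 mm⁴
Solid circle: I = πd⁴/64  ⇒  d = (64I/π)^(1/4) = (64×2.023×10^6/π)^(1/4) = 80.1 mm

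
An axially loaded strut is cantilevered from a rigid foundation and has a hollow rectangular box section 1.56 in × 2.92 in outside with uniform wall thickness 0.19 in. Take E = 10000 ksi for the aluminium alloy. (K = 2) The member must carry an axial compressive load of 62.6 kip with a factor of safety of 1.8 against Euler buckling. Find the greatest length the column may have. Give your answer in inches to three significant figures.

L_max ≈ 11.2 in

Inner dimensions: h_i = 2.92 − 2×0.19 = 2.540 in, b_i = 1.56 − 2×0.19 = 1.180 in
Weak-axis I_min = (h_o·b_o³ − h_i·b_i³)/12 with b_o = 1.56, b_i = 1.180 in (shorter outer/inner sides).
I_min = (2.92×1.56³ − 2.540×1.180³)/12 = 0.5760 in⁴
Required critical load P_cr = n·P = 1.8 × 62.6 = 112.7 kip = 1.127×10^5 lb
From P_cr = π²EI/(K·L)²:  L = (1/K)·√(π²EI/P_cr) = (1/2)·√(π²×1.00×10^7×0.5760/1.127×10^5)
L = 11.2 in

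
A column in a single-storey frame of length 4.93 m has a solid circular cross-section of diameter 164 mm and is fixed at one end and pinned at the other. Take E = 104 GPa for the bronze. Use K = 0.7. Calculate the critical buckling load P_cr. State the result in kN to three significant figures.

I = πd⁴/64 = π×164⁴/64 = 3.551×10^7 mm⁴
I = 3.551×10^7 mm⁴ = 3.551×10^-5 m⁴
Effective length L_e = K·L = 0.7 × 4.93 = 3.451 m
P_cr = π²EI / L_e² = π² × 104×10⁹ × 3.551×10^-5 / 3.451² = 3.060×10^6 N

P_cr ≈ 3060 kN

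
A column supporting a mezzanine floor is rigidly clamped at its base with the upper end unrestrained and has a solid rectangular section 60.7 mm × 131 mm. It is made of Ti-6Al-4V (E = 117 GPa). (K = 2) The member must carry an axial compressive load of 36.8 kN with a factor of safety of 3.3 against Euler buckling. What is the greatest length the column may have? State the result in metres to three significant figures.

Buckling occurs about the weak axis: I_min = h·b³/12 with b = 60.7 mm (the shorter side).
I_min = 131×60.7³/12 = 2.441×10^6 mm⁴
I = 2.441×10^-6 m⁴
Required critical load P_cr = n·P = 3.3 × 36.8 = 121.4 kN = 1.214×10^5 N
From P_cr = π²EI/(K·L)²:  L = (1/K)·√(π²EI/P_cr) = (1/2)·√(π²×1.17×10^11×2.441×10^-6/1.214×10^5)
L = 2.41 m

L_max ≈ 2.41 m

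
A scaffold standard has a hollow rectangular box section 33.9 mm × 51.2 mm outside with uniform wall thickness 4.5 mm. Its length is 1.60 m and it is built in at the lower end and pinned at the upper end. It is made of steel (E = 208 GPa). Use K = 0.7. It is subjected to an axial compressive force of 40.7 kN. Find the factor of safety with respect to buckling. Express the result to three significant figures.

Inner dimensions: h_i = 51.2 − 2×4.5 = 42.20 mm, b_i = 33.9 − 2×4.5 = 24.90 mm
Weak-axis I_min = (h_o·b_o³ − h_i·b_i³)/12 with b_o = 33.9, b_i = 24.90 mm (shorter outer/inner sides).
I_min = (51.2×33.9³ − 42.20×24.90³)/12 = 1.119×10^5 mm⁴
I = 1.119×10^5 mm⁴ = 1.119×10^-7 m⁴
Effective length L_e = K·L = 0.7 × 1.60 = 1.120 m
P_cr = π²EI / L_e² = π² × 208×10⁹ × 1.119×10^-7 / 1.120² = 1.832×10^5 N
Factor of safety n = P_cr / P = 183.18 / 40.7 = 4.50

n ≈ 4.50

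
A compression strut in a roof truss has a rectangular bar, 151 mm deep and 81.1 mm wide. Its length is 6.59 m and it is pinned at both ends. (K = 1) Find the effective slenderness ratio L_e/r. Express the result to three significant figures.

Buckling occurs about the weak axis: I_min = h·b³/12 with b = 81.1 mm (the shorter side).
I_min = 151×81.1³/12 = 6.712×10^6 mm⁴
A = 1.225×10^4 mm²;  r_min = √(I/A) = √(6.712×10^6/1.225×10^4) = 23.41 mm
L_e = K·L = 1 × 6.59 m = 6.590 m = 6590.0 mm
λ = L_e / r_min = 6590.0 / 23.41 = 281

λ ≈ 281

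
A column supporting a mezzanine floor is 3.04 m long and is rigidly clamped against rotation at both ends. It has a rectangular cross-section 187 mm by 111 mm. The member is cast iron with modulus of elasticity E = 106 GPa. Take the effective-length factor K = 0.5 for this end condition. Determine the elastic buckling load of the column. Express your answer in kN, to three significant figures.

P_cr ≈ 9650 kN

Buckling occurs about the weak axis: I_min = h·b³/12 with b = 111 mm (the shorter side).
I_min = 187×111³/12 = 2.131×10^7 mm⁴
I = 2.131×10^7 mm⁴ = 2.131×10^-5 m⁴
Effective length L_e = K·L = 0.5 × 3.04 = 1.520 m
P_cr = π²EI / L_e² = π² × 106×10⁹ × 2.131×10^-5 / 1.520² = 9.650×10^6 N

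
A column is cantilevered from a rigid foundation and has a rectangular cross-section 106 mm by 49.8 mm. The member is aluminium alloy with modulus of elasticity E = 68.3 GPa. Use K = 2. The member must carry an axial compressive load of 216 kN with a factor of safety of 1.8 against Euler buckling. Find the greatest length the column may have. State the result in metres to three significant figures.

L_max ≈ 0.688 m

Buckling occurs about the weak axis: I_min = h·b³/12 with b = 49.8 mm (the shorter side).
I_min = 106×49.8³/12 = 1.091×10^6 mm⁴
I = 1.091×10^-6 m⁴
Required critical load P_cr = n·P = 1.8 × 216 = 388.8 kN = 3.888×10^5 N
From P_cr = π²EI/(K·L)²:  L = (1/K)·√(π²EI/P_cr) = (1/2)·√(π²×6.83×10^10×1.091×10^-6/3.888×10^5)
L = 0.688 m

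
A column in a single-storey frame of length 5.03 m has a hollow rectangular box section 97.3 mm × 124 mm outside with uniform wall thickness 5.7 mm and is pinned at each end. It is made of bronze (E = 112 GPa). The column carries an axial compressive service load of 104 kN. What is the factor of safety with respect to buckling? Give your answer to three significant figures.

Inner dimensions: h_i = 124 − 2×5.7 = 112.6 mm, b_i = 97.3 − 2×5.7 = 85.90 mm
Weak-axis I_min = (h_o·b_o³ − h_i·b_i³)/12 with b_o = 97.3, b_i = 85.90 mm (shorter outer/inner sides).
I_min = (124×97.3³ − 112.6×85.90³)/12 = 3.571×10^6 mm⁴
I = 3.571×10^6 mm⁴ = 3.571×10^-6 m⁴
Effective length L_e = K·L = 1 × 5.03 = 5.030 m
P_cr = π²EI / L_e² = π² × 112×10⁹ × 3.571×10^-6 / 5.030² = 1.560×10^5 N
Factor of safety n = P_cr / P = 156.03 / 104 = 1.50

n ≈ 1.50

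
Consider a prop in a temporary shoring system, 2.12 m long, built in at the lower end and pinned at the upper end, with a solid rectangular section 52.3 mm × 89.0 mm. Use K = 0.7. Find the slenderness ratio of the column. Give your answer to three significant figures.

For a rectangle r_min = b/√12 = 52.3/√12 = 15.10 mm
L_e = K·L = 0.7 × 2.12 m = 1.484 m = 1484.0 mm
λ = L_e / r_min = 1484.0 / 15.10 = 98.3

λ ≈ 98.3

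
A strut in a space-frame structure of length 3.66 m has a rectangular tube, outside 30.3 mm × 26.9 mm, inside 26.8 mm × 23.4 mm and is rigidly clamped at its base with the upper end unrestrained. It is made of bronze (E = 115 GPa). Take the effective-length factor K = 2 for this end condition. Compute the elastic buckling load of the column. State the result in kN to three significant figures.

P_cr ≈ 0.435 kN

Weak-axis I_min = (h_o·b_o³ − h_i·b_i³)/12 with b_o = 26.9, b_i = 23.40 mm (shorter outer/inner sides).
I_min = (30.3×26.9³ − 26.80×23.40³)/12 = 2.053×10^4 mm⁴
I = 2.053×10^4 mm⁴ = 2.053×10^-8 m⁴
Effective length L_e = K·L = 2 × 3.66 = 7.320 m
P_cr = π²EI / L_e² = π² × 115×10⁹ × 2.053×10^-8 / 7.320² = 435.0 N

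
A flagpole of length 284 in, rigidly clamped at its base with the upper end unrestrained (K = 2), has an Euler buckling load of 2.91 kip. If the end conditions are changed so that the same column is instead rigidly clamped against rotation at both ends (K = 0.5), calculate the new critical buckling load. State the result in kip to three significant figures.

P_cr ≈ 46.6 kip

P_cr ∝ 1/K², so P_cr,new = P_cr,old × (K_old/K_new)² = 2.91 × (2/0.5)²
= 2.91 × 16.00 = 46.6 kip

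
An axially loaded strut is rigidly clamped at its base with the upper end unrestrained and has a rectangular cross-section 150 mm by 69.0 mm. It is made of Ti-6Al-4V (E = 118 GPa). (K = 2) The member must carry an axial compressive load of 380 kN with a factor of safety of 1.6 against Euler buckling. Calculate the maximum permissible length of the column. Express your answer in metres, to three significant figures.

L_max ≈ 1.40 m

Buckling occurs about the weak axis: I_min = h·b³/12 with b = 69.0 mm (the shorter side).
I_min = 150×69.0³/12 = 4.106×10^6 mm⁴
I = 4.106×10^-6 m⁴
Required critical load P_cr = n·P = 1.6 × 380 = 608.0 kN = 6.080×10^5 N
From P_cr = π²EI/(K·L)²:  L = (1/K)·√(π²EI/P_cr) = (1/2)·√(π²×1.18×10^11×4.106×10^-6/6.080×10^5)
L = 1.40 m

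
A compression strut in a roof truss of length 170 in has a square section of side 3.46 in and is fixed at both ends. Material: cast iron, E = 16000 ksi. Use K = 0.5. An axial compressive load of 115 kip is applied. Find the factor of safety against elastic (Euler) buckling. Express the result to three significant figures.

n ≈ 2.27

I = a⁴/12 = 3.46⁴/12 = 11.94 in⁴
Effective length L_e = K·L = 0.5 × 170 = 85.00 in
P_cr = π²EI / L_e² = π² × 16000×10³ × 11.94 / 85.00² = 2.610×10^5 lb
Factor of safety n = P_cr / P = 261.04 / 115 = 2.27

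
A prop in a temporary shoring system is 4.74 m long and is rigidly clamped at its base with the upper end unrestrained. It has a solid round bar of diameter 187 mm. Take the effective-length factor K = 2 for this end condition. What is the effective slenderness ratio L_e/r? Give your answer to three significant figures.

λ ≈ 203

I = πd⁴/64 = π×187⁴/64 = 6.003×10^7 mm⁴
A = 2.746×10^4 mm²;  r_min = √(I/A) = √(6.003×10^7/2.746×10^4) = 46.75 mm
L_e = K·L = 2 × 4.74 m = 9.480 m = 9480.0 mm
λ = L_e / r_min = 9480.0 / 46.75 = 203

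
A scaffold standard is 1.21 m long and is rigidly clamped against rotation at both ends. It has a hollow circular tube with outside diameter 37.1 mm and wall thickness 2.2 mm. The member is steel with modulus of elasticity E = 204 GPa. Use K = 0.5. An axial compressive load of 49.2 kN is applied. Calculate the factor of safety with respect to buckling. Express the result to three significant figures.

Inner diameter d_i = 37.1 − 2×2.2 = 32.70 mm
I = π(d_o⁴ − d_i⁴)/64 = π(37.1⁴ − 32.70⁴)/64 = 3.687×10^4 mm⁴
I = 3.687×10^4 mm⁴ = 3.687×10^-8 m⁴
Effective length L_e = K·L = 0.5 × 1.21 = 0.6050 m
P_cr = π²EI / L_e² = π² × 204×10⁹ × 3.687×10^-8 / 0.6050² = 2.028×10^5 N
Factor of safety n = P_cr / P = 202.82 / 49.2 = 4.12

n ≈ 4.12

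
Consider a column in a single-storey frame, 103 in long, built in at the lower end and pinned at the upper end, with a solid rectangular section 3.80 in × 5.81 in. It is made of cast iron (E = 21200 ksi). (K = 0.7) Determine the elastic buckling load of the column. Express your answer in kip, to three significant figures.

Buckling occurs about the weak axis: I_min = h·b³/12 with b = 3.80 in (the shorter side).
I_min = 5.81×3.80³/12 = 26.57 in⁴
Effective length L_e = K·L = 0.7 × 103 = 72.10 in
P_cr = π²EI / L_e² = π² × 21200×10³ × 26.57 / 72.10² = 1.069×10^6 lb

P_cr ≈ 1070 kip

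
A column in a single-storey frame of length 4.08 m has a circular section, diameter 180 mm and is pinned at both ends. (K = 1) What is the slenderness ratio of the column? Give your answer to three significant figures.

I = πd⁴/64 = π×180⁴/64 = 5.153×10^7 mm⁴
A = 2.545×10^4 mm²;  r_min = √(I/A) = √(5.153×10^7/2.545×10^4) = 45.00 mm
L_e = K·L = 1 × 4.08 m = 4.080 m = 4080.0 mm
λ = L_e / r_min = 4080.0 / 45.00 = 90.7

λ ≈ 90.7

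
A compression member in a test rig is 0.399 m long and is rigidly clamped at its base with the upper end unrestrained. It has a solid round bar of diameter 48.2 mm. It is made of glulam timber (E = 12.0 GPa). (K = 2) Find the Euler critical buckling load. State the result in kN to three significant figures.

P_cr ≈ 49.3 kN

I = πd⁴/64 = π×48.2⁴/64 = 2.649×10^5 mm⁴
I = 2.649×10^5 mm⁴ = 2.649×10^-7 m⁴
Effective length L_e = K·L = 2 × 0.399 = 0.7980 m
P_cr = π²EI / L_e² = π² × 12.0×10⁹ × 2.649×10^-7 / 0.7980² = 4.928×10^4 N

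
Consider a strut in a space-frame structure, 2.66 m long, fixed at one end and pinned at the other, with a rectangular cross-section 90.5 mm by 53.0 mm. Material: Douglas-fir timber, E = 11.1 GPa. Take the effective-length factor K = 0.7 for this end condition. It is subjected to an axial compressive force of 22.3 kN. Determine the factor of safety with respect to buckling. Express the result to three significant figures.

Buckling occurs about the weak axis: I_min = h·b³/12 with b = 53.0 mm (the shorter side).
I_min = 90.5×53.0³/12 = 1.123×10^6 mm⁴
I = 1.123×10^6 mm⁴ = 1.123×10^-6 m⁴
Effective length L_e = K·L = 0.7 × 2.66 = 1.862 m
P_cr = π²EI / L_e² = π² × 11.1×10⁹ × 1.123×10^-6 / 1.862² = 3.548×10^4 N
Factor of safety n = P_cr / P = 35.478 / 22.3 = 1.59

n ≈ 1.59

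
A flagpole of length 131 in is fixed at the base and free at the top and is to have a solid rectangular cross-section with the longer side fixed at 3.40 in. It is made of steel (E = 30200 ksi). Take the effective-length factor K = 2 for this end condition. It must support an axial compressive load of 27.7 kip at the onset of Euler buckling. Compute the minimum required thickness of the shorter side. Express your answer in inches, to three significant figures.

L_e = K·L = 2 × 131 = 262.0 in
Required I = P_cr·L_e²/(π²E) = 2.770×10^4 × 262.0² / (π² × 3.02×10^7) = 6.379 in⁴
Rectangle, weak axis: I_min = h·b³/12 with h = 3.40 in fixed  ⇒  b = (12I/h)^(1/3) = 2.82 in

b ≈ 2.82 in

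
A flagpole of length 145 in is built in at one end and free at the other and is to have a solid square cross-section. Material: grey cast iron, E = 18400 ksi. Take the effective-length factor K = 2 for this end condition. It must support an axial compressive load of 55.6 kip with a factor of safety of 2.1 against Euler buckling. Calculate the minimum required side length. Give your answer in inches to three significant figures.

a ≈ 5.05 in

Required P_cr = n·P = 2.1 × 55.6 = 116.8 kip
L_e = K·L = 2 × 145 = 290.0 in
Required I = P_cr·L_e²/(π²E) = 1.168×10^5 × 290.0² / (π² × 1.84×10^7) = 54.07 in⁴
Solid square: I = a⁴/12  ⇒  a = (12I)^(1/4) = (12×54.07)^(1/4) = 5.05 in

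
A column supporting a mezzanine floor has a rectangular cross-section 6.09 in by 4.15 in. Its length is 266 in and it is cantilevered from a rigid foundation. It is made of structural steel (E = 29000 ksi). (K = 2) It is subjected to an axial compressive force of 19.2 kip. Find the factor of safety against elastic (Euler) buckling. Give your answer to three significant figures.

Buckling occurs about the weak axis: I_min = h·b³/12 with b = 4.15 in (the shorter side).
I_min = 6.09×4.15³/12 = 36.27 in⁴
Effective length L_e = K·L = 2 × 266 = 532.0 in
P_cr = π²EI / L_e² = π² × 29000×10³ × 36.27 / 532.0² = 3.668×10^4 lb
Factor of safety n = P_cr / P = 36.682 / 19.2 = 1.91

n ≈ 1.91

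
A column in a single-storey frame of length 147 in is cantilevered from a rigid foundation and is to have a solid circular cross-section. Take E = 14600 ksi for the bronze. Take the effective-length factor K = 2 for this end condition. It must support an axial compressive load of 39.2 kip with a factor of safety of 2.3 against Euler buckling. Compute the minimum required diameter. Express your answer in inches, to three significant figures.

d ≈ 5.76 in

Required P_cr = n·P = 2.3 × 39.2 = 90.16 kip
L_e = K·L = 2 × 147 = 294.0 in
Required I = P_cr·L_e²/(π²E) = 9.016×10^4 × 294.0² / (π² × 1.46×10^7) = 54.08 in⁴
Solid circle: I = πd⁴/64  ⇒  d = (64I/π)^(1/4) = (64×54.08/π)^(1/4) = 5.76 in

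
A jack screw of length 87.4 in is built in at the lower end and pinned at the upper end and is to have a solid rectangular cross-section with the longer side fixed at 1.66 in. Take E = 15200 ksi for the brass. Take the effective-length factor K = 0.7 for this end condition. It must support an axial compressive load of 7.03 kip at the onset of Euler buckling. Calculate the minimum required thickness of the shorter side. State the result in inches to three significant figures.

b ≈ 1.08 in

L_e = K·L = 0.7 × 87.4 = 61.18 in
Required I = P_cr·L_e²/(π²E) = 7.030×10^3 × 61.18² / (π² × 1.52×10^7) = 0.1754 in⁴
Rectangle, weak axis: I_min = h·b³/12 with h = 1.66 in fixed  ⇒  b = (12I/h)^(1/3) = 1.08 in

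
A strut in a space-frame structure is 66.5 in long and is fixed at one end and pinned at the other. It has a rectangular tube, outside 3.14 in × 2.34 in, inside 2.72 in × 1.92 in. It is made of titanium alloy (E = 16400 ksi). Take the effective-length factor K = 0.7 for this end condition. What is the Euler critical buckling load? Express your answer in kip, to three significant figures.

P_cr ≈ 131 kip

Weak-axis I_min = (h_o·b_o³ − h_i·b_i³)/12 with b_o = 2.34, b_i = 1.920 in (shorter outer/inner sides).
I_min = (3.14×2.34³ − 2.720×1.920³)/12 = 1.748 in⁴
Effective length L_e = K·L = 0.7 × 66.5 = 46.55 in
P_cr = π²EI / L_e² = π² × 16400×10³ × 1.748 / 46.55² = 1.306×10^5 lb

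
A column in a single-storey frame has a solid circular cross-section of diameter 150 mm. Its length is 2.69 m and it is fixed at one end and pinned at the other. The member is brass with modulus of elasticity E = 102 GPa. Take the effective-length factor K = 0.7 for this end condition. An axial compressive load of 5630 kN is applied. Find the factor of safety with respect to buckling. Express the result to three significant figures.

I = πd⁴/64 = π×150⁴/64 = 2.485×10^7 mm⁴
I = 2.485×10^7 mm⁴ = 2.485×10^-5 m⁴
Effective length L_e = K·L = 0.7 × 2.69 = 1.883 m
P_cr = π²EI / L_e² = π² × 102×10⁹ × 2.485×10^-5 / 1.883² = 7.056×10^6 N
Factor of safety n = P_cr / P = 7055.6 / 5630 = 1.25

n ≈ 1.25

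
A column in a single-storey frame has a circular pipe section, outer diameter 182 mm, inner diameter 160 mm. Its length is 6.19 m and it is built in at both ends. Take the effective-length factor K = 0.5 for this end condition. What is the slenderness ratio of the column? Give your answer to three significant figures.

d_o = 182 mm, d_i = 160 mm
I = π(d_o⁴ − d_i⁴)/64 = π(182⁴ − 160.0⁴)/64 = 2.169×10^7 mm⁴
A = 5.909×10^3 mm²;  r_min = √(I/A) = √(2.169×10^7/5.909×10^3) = 60.58 mm
L_e = K·L = 0.5 × 6.19 m = 3.095 m = 3095.0 mm
λ = L_e / r_min = 3095.0 / 60.58 = 51.1

λ ≈ 51.1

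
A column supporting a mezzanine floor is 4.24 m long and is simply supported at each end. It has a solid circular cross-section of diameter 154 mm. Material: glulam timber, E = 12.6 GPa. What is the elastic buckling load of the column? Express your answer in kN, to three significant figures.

P_cr ≈ 191 kN

I = πd⁴/64 = π×154⁴/64 = 2.761×10^7 mm⁴
I = 2.761×10^7 mm⁴ = 2.761×10^-5 m⁴
Effective length L_e = K·L = 1 × 4.24 = 4.240 m
P_cr = π²EI / L_e² = π² × 12.6×10⁹ × 2.761×10^-5 / 4.240² = 1.910×10^5 N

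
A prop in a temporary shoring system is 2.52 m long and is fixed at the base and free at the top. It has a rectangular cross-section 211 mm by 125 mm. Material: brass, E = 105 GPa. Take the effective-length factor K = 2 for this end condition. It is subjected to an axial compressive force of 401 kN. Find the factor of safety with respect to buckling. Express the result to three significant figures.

Buckling occurs about the weak axis: I_min = h·b³/12 with b = 125 mm (the shorter side).
I_min = 211×125³/12 = 3.434×10^7 mm⁴
I = 3.434×10^7 mm⁴ = 3.434×10^-5 m⁴
Effective length L_e = K·L = 2 × 2.52 = 5.040 m
P_cr = π²EI / L_e² = π² × 105×10⁹ × 3.434×10^-5 / 5.040² = 1.401×10^6 N
Factor of safety n = P_cr / P = 1401.1 / 401 = 3.49

n ≈ 3.49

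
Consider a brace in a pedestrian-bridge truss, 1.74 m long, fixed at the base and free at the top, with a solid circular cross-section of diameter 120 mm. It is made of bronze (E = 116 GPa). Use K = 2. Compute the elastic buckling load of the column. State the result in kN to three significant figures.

I = πd⁴/64 = π×120⁴/64 = 1.018×10^7 mm⁴
I = 1.018×10^7 mm⁴ = 1.018×10^-5 m⁴
Effective length L_e = K·L = 2 × 1.74 = 3.480 m
P_cr = π²EI / L_e² = π² × 116×10⁹ × 1.018×10^-5 / 3.480² = 9.623×10^5 N

P_cr ≈ 962 kN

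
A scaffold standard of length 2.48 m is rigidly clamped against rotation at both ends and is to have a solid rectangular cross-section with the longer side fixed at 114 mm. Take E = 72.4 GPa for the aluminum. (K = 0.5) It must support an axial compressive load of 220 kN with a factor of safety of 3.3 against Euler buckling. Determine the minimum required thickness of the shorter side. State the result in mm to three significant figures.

b ≈ 54.8 mm

Required P_cr = n·P = 3.3 × 220 = 726.0 kN
L_e = K·L = 0.5 × 2.48 = 1.240 m
Required I = P_cr·L_e²/(π²E) = 7.260×10^5 × 1.240² / (π² × 7.24×10^10) = 1.562×10^-6 m⁴
I_req = 1.562×10^6 mm⁴
Rectangle, weak axis: I_min = h·b³/12 with h = 114 mm fixed  ⇒  b = (12I/h)^(1/3) = 54.8 mm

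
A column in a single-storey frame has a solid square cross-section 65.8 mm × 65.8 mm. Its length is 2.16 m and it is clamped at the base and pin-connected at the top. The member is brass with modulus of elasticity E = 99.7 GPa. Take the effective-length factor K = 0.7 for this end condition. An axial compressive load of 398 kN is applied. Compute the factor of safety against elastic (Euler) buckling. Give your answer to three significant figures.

n ≈ 1.69

I = a⁴/12 = 65.8⁴/12 = 1.562×10^6 mm⁴
I = 1.562×10^6 mm⁴ = 1.562×10^-6 m⁴
Effective length L_e = K·L = 0.7 × 2.16 = 1.512 m
P_cr = π²EI / L_e² = π² × 99.7×10⁹ × 1.562×10^-6 / 1.512² = 6.724×10^5 N
Factor of safety n = P_cr / P = 672.38 / 398 = 1.69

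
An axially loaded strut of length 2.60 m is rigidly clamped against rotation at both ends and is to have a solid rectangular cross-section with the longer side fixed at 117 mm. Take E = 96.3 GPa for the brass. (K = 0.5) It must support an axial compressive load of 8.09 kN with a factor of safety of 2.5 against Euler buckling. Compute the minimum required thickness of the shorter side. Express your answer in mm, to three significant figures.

b ≈ 15.5 mm

Required P_cr = n·P = 2.5 × 8.09 = 20.23 kN
L_e = K·L = 0.5 × 2.60 = 1.300 m
Required I = P_cr·L_e²/(π²E) = 2.022×10^4 × 1.300² / (π² × 9.63×10^10) = 3.596×10^-8 m⁴
I_req = 3.596×10^4 mm⁴
Rectangle, weak axis: I_min = h·b³/12 with h = 117 mm fixed  ⇒  b = (12I/h)^(1/3) = 15.5 mm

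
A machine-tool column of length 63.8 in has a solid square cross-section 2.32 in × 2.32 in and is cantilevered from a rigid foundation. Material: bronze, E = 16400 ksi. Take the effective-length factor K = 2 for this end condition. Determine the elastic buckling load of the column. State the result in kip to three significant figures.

P_cr ≈ 24.0 kip

I = a⁴/12 = 2.32⁴/12 = 2.414 in⁴
Effective length L_e = K·L = 2 × 63.8 = 127.6 in
P_cr = π²EI / L_e² = π² × 16400×10³ × 2.414 / 127.6² = 2.400×10^4 lb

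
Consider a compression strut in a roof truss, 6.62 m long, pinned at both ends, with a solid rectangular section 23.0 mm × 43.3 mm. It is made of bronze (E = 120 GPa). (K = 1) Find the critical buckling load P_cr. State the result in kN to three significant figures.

Buckling occurs about the weak axis: I_min = h·b³/12 with b = 23.0 mm (the shorter side).
I_min = 43.3×23.0³/12 = 4.390×10^4 mm⁴
I = 4.390×10^4 mm⁴ = 4.390×10^-8 m⁴
Effective length L_e = K·L = 1 × 6.62 = 6.620 m
P_cr = π²EI / L_e² = π² × 120×10⁹ × 4.390×10^-8 / 6.620² = 1.186×10^3 N

P_cr ≈ 1.19 kN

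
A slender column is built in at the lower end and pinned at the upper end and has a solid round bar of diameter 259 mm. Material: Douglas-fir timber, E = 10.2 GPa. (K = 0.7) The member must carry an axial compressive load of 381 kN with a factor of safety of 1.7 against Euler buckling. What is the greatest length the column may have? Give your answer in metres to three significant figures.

I = πd⁴/64 = π×259⁴/64 = 2.209×10^8 mm⁴
I = 2.209×10^-4 m⁴
Required critical load P_cr = n·P = 1.7 × 381 = 647.7 kN = 6.477×10^5 N
From P_cr = π²EI/(K·L)²:  L = (1/K)·√(π²EI/P_cr) = (1/0.7)·√(π²×1.02×10^10×2.209×10^-4/6.477×10^5)
L = 8.37 m

L_max ≈ 8.37 m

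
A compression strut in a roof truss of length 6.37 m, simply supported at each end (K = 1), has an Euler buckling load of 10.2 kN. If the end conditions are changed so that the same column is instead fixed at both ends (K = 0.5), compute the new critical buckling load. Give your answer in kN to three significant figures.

P_cr ≈ 40.8 kN

P_cr ∝ 1/K², so P_cr,new = P_cr,old × (K_old/K_new)² = 10.2 × (1/0.5)²
= 10.2 × 4.000 = 40.8 kN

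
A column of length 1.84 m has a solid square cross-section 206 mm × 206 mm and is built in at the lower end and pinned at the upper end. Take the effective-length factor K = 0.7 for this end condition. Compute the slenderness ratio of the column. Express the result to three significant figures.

For a square r = a/√12 = 206/√12 = 59.47 mm
L_e = K·L = 0.7 × 1.84 m = 1.288 m = 1288.0 mm
λ = L_e / r_min = 1288.0 / 59.47 = 21.7

λ ≈ 21.7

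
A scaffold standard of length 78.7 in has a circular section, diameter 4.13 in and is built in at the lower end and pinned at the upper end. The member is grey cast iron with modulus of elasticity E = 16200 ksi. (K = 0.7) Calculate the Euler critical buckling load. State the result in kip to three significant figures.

P_cr ≈ 752 kip

I = πd⁴/64 = π×4.13⁴/64 = 14.28 in⁴
Effective length L_e = K·L = 0.7 × 78.7 = 55.09 in
P_cr = π²EI / L_e² = π² × 16200×10³ × 14.28 / 55.09² = 7.524×10^5 lb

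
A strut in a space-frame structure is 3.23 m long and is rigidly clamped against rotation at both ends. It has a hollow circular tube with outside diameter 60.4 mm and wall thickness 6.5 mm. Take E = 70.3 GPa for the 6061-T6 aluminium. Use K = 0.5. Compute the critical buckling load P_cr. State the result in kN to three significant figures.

Inner diameter d_i = 60.4 − 2×6.5 = 47.40 mm
I = π(d_o⁴ − d_i⁴)/64 = π(60.4⁴ − 47.40⁴)/64 = 4.055×10^5 mm⁴
I = 4.055×10^5 mm⁴ = 4.055×10^-7 m⁴
Effective length L_e = K·L = 0.5 × 3.23 = 1.615 m
P_cr = π²EI / L_e² = π² × 70.3×10⁹ × 4.055×10^-7 / 1.615² = 1.079×10^5 N

P_cr ≈ 108 kN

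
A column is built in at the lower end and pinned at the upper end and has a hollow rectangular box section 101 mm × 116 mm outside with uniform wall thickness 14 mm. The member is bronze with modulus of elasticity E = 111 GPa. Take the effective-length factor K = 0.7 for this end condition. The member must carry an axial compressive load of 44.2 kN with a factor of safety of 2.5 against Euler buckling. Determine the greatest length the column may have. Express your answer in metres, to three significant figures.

Inner dimensions: h_i = 116 − 2×14 = 88.00 mm, b_i = 101 − 2×14 = 73.00 mm
Weak-axis I_min = (h_o·b_o³ − h_i·b_i³)/12 with b_o = 101, b_i = 73.00 mm (shorter outer/inner sides).
I_min = (116×101³ − 88.00×73.00³)/12 = 7.107×10^6 mm⁴
I = 7.107×10^-6 m⁴
Required critical load P_cr = n·P = 2.5 × 44.2 = 110.5 kN = 1.105×10^5 N
From P_cr = π²EI/(K·L)²:  L = (1/K)·√(π²EI/P_cr) = (1/0.7)·√(π²×1.11×10^11×7.107×10^-6/1.105×10^5)
L = 12.0 m

L_max ≈ 12.0 m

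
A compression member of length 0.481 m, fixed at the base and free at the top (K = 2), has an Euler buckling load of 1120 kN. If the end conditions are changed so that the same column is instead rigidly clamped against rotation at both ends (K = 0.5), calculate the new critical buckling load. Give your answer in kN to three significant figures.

P_cr ∝ 1/K², so P_cr,new = P_cr,old × (K_old/K_new)² = 1120 × (2/0.5)²
= 1120 × 16.00 = 17900 kN

P_cr ≈ 17900 kN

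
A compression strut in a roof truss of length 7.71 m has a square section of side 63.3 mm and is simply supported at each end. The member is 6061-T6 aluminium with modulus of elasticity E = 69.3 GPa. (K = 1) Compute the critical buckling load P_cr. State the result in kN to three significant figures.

P_cr ≈ 15.4 kN

I = a⁴/12 = 63.3⁴/12 = 1.338×10^6 mm⁴
I = 1.338×10^6 mm⁴ = 1.338×10^-6 m⁴
Effective length L_e = K·L = 1 × 7.71 = 7.710 m
P_cr = π²EI / L_e² = π² × 69.3×10⁹ × 1.338×10^-6 / 7.710² = 1.539×10^4 N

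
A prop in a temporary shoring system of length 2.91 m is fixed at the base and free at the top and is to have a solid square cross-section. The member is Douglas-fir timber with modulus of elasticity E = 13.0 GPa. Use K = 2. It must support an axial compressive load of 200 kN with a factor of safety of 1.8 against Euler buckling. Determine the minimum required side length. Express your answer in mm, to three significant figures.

a ≈ 184 mm

Required P_cr = n·P = 1.8 × 200 = 360.0 kN
L_e = K·L = 2 × 2.91 = 5.820 m
Required I = P_cr·L_e²/(π²E) = 3.600×10^5 × 5.820² / (π² × 1.30×10^10) = 9.504×10^-5 m⁴
I_req = 9.504×10^7 mm⁴
Solid square: I = a⁴/12  ⇒  a = (12I)^(1/4) = (12×9.504×10^7)^(1/4) = 184 mm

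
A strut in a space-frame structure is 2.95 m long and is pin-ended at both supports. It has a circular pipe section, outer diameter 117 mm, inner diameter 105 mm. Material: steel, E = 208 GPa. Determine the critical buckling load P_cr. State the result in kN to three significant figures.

d_o = 117 mm, d_i = 105 mm
I = π(d_o⁴ − d_i⁴)/64 = π(117⁴ − 105.0⁴)/64 = 3.232×10^6 mm⁴
I = 3.232×10^6 mm⁴ = 3.232×10^-6 m⁴
Effective length L_e = K·L = 1 × 2.95 = 2.950 m
P_cr = π²EI / L_e² = π² × 208×10⁹ × 3.232×10^-6 / 2.950² = 7.624×10^5 N

P_cr ≈ 762 kN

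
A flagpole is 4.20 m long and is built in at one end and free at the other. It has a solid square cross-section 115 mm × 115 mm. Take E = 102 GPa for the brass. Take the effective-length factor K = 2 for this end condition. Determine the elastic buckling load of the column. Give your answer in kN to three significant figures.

I = a⁴/12 = 115⁴/12 = 1.458×10^7 mm⁴
I = 1.458×10^7 mm⁴ = 1.458×10^-5 m⁴
Effective length L_e = K·L = 2 × 4.20 = 8.400 m
P_cr = π²EI / L_e² = π² × 102×10⁹ × 1.458×10^-5 / 8.400² = 2.079×10^5 N

P_cr ≈ 208 kN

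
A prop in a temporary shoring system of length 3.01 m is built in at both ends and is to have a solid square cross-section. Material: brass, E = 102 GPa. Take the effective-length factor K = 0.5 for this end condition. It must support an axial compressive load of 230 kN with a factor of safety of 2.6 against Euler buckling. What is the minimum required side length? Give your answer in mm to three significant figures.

Required P_cr = n·P = 2.6 × 230 = 598.0 kN
L_e = K·L = 0.5 × 3.01 = 1.505 m
Required I = P_cr·L_e²/(π²E) = 5.980×10^5 × 1.505² / (π² × 1.02×10^11) = 1.345×10^-6 m⁴
I_req = 1.345×10^6 mm⁴
Solid square: I = a⁴/12  ⇒  a = (12I)^(1/4) = (12×1.345×10^6)^(1/4) = 63.4 mm

a ≈ 63.4 mm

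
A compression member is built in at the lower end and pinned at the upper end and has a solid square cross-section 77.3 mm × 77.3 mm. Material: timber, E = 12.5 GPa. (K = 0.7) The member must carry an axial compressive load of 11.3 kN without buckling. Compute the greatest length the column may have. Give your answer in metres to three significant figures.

I = a⁴/12 = 77.3⁴/12 = 2.975×10^6 mm⁴
I = 2.975×10^-6 m⁴
At the buckling limit P_cr = P = 1.130×10^4 N
From P_cr = π²EI/(K·L)²:  L = (1/K)·√(π²EI/P_cr) = (1/0.7)·√(π²×1.25×10^10×2.975×10^-6/1.130×10^4)
L = 8.14 m

L_max ≈ 8.14 m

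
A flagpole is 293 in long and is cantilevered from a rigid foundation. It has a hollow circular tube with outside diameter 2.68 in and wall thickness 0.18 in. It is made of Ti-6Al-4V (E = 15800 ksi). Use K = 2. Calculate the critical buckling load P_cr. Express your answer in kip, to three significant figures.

P_cr ≈ 0.504 kip

Inner diameter d_i = 2.68 − 2×0.18 = 2.320 in
I = π(d_o⁴ − d_i⁴)/64 = π(2.68⁴ − 2.320⁴)/64 = 1.110 in⁴
Effective length L_e = K·L = 2 × 293 = 586.0 in
P_cr = π²EI / L_e² = π² × 15800×10³ × 1.110 / 586.0² = 504.1 lb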